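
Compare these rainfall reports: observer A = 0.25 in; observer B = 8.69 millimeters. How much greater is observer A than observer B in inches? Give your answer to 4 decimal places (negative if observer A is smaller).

observer B: 8.69 mm = 0.342126 in.
Difference: 0.250000 − 0.342126 = -0.0921 in.

-0.0921 in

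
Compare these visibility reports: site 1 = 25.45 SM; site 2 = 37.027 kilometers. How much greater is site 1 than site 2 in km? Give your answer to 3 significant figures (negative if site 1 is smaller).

3.93 km

site 1: 25.45 SM = 40.9578 km.
Difference: 40.9578 − 37.0270 = 3.93 km.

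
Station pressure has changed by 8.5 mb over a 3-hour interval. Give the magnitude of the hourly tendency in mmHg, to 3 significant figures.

2.13 mmHg per hour

8.5 mb / 3 h × 0.750062 mmHg/mb = 2.13 mmHg/h.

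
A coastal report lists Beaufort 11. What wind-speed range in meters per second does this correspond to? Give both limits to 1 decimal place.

Beaufort 11 (violent storm) spans 28.5–32.6 m/s.

28.5 to 32.6 m/s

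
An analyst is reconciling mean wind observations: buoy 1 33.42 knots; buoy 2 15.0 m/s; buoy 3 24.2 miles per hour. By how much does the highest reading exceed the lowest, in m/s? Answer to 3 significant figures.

6.37 m/s

buoy 1: 33.42 kt = 17.1927 m/s.
buoy 3: 24.2 mph = 10.8184 m/s.
Spread: 17.1927 − 10.8184 = 6.37 m/s.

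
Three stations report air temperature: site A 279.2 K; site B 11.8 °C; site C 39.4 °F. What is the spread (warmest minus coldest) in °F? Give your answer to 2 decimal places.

site A: 279.2 K = 6.050 °C.
site C: 39.4 °F = 4.111 °C.
Spread: 11.800 − 4.111 = 7.689 °C = 13.84 °F.

13.84 °F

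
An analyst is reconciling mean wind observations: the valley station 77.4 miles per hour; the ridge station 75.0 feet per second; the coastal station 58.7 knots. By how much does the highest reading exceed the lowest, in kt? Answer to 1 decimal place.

the valley station: 77.4 mph = 67.259 kt.
the ridge station: 75.0 ft/s = 44.436 kt.
Spread: 67.259 − 44.436 = 22.8 kt.

22.8 kt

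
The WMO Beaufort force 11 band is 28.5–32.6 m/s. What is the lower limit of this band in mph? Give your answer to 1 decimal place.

28.5–32.6 m/s × 2.237 = 63.8–72.9 mph.

63.8 mph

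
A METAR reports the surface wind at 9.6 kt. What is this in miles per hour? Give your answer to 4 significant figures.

1 kt = 1.15078 mph, so 9.6 × 1.15078 = 11.05 mph.

11.05 mph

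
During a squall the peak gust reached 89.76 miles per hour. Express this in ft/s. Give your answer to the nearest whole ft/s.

132 ft/s

1 mph = 1.46667 ft/s, so 89.76 × 1.46667 = 132 ft/s.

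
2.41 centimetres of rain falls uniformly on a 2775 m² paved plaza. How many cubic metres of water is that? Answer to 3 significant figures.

Depth: 2.41 cm × 10 = 24.1 mm.
1 mm over 1 m² is 1 L, so volume = 24.1 × 2775 = 66877.5 L = 66.9 m³.

66.9 cubic metres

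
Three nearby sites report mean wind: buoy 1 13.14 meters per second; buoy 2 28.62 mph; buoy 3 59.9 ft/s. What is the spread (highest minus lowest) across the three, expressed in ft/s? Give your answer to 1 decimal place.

buoy 1: 13.14 m/s = 43.110 ft/s.
buoy 2: 28.62 mph = 41.976 ft/s.
Spread: 59.900 − 41.976 = 17.9 ft/s.

17.9 ft/s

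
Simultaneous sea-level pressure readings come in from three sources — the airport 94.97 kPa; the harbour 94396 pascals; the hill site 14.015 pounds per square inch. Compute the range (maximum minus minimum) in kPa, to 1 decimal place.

2.2 kPa

the harbour: 94396 Pa = 94.396 kPa.
the hill site: 14.015 psi = 96.630 kPa.
Spread: 96.630 − 94.396 = 2.2 kPa.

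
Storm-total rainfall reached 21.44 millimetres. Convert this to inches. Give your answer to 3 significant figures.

0.844 in

1 mm = 0.0393701 in, so 21.44 × 0.0393701 = 0.844 in.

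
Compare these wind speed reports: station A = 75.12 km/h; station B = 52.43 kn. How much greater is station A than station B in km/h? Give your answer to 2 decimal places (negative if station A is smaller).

station B: 52.43 kt = 97.1004 km/h.
Difference: 75.1200 − 97.1004 = -21.98 km/h.

-21.98 km/h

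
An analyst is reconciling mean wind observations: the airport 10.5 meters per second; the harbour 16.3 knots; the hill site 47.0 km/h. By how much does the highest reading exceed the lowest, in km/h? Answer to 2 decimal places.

16.81 km/h

the airport: 10.5 m/s = 37.8000 km/h.
the harbour: 16.3 kt = 30.1876 km/h.
Spread: 47.0000 − 30.1876 = 16.81 km/h.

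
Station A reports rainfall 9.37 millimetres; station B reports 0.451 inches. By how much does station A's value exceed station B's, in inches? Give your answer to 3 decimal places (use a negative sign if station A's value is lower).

-0.082 in

station A: 9.37 mm = 0.36890 in.
Difference: 0.36890 − 0.45100 = -0.082 in.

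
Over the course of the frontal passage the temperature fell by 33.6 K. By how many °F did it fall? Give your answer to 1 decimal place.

Converting a difference, only the 9/5 scale factor applies: Δ°F = 33.6 × 1.8 = 60.5 °F.

60.5 °F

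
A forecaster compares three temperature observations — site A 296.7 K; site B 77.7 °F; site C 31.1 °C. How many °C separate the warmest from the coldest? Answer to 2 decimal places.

site A: 296.7 K = 23.550 °C.
site B: 77.7 °F = 25.389 °C.
Spread: 31.100 − 23.550 = 7.550 °C.

7.55 °C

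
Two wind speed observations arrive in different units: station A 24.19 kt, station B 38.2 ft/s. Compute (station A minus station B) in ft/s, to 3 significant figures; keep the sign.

station A: 24.19 kt = 40.8281 ft/s.
Difference: 40.8281 − 38.2000 = 2.63 ft/s.

2.63 ft/s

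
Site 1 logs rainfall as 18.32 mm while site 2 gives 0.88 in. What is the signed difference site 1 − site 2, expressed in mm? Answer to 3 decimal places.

site 2: 0.88 in = 22.35200 mm.
Difference: 18.32000 − 22.35200 = -4.032 mm.

-4.032 mm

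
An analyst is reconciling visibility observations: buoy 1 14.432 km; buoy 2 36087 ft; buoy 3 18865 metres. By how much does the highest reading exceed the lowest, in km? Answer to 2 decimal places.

buoy 2: 36087 ft = 10.9993 km.
buoy 3: 18865 m = 18.8650 km.
Spread: 18.8650 − 10.9993 = 7.87 km.

7.87 km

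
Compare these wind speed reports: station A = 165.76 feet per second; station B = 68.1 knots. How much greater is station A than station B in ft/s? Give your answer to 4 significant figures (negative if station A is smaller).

50.82 ft/s

station B: 68.1 kt = 114.9399 ft/s.
Difference: 165.7600 − 114.9399 = 50.82 ft/s.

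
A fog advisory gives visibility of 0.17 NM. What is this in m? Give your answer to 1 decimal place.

314.8 m

1 nmi = 1852 m, so 0.17 × 1852 = 314.8 m.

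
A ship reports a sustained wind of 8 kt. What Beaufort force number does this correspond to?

Beaufort force 3

8 kt lies in the Beaufort 3 band (gentle breeze, 7–10 kt).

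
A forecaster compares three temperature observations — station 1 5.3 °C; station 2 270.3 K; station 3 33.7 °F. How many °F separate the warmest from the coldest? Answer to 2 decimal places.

station 2: 270.3 K = -2.850 °C.
station 3: 33.7 °F = 0.944 °C.
Spread: 5.300 − (-2.850) = 8.150 °C = 14.67 °F.

14.67 °F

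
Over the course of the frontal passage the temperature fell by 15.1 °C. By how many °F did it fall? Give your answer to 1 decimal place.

A change of 1 °C equals a change of 1.8 °F: Δ°F = 15.1 × 1.8 = 27.2 °F.

27.2 °F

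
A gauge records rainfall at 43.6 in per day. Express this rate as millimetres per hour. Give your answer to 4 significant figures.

43.6 in/day × 25.4 mm/in × 0.0416667 day/hour = 46.14 mm/hour.

46.14 mm/hour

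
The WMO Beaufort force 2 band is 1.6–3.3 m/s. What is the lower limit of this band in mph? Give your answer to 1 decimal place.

1.6–3.3 m/s × 2.237 = 3.6–7.4 mph.

3.6 mph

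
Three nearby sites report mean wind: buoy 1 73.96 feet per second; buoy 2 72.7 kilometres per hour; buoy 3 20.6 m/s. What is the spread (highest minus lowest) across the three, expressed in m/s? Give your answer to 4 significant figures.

buoy 1: 73.96 ft/s = 22.54301 m/s.
buoy 2: 72.7 km/h = 20.19444 m/s.
Spread: 22.54301 − 20.19444 = 2.349 m/s.

2.349 m/s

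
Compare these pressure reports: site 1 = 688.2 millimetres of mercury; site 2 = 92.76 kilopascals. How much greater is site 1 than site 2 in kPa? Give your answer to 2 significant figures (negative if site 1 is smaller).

site 1: 688.2 mmHg = 91.752 kPa.
Difference: 91.752 − 92.760 = -1.0 kPa.

-1.0 kPa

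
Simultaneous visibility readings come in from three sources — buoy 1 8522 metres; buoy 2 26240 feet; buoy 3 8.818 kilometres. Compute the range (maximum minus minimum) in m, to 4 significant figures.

buoy 2: 26240 ft = 7997.952 m.
buoy 3: 8.818 km = 8818.000 m.
Spread: 8818.000 − 7997.952 = 820.0 m.

820.0 m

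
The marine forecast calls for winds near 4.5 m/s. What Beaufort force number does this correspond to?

Beaufort force 3

4.5 m/s lies in the Beaufort 3 band (gentle breeze, 3.4–5.4 m/s).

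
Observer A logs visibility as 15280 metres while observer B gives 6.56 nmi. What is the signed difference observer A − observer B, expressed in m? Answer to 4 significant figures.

3131 m

observer B: 6.56 nmi = 12149.12 m.
Difference: 15280.00 − 12149.12 = 3131 m.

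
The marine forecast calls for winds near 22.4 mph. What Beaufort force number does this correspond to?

Beaufort force 5

22.4 mph = 10.0 m/s, which is Beaufort 5 (fresh breeze, 8.0–10.7 m/s).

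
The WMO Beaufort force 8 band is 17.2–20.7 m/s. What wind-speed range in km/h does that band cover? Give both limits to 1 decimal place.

61.9 to 74.5 km/h

17.2–20.7 m/s × 3.6 = 61.9–74.5 km/h.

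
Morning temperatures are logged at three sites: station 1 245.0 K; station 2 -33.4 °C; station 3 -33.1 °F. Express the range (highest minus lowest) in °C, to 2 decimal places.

8.02 °C

station 1: 245.0 K = -28.150 °C.
station 3: -33.1 °F = -36.167 °C.
Spread: (-28.150) − (-36.167) = 8.017 °C.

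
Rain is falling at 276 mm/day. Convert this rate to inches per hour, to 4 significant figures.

276 mm/day × 0.0393701 in/mm × 0.0416667 day/hour = 0.4528 in/hour.

0.4528 in/hour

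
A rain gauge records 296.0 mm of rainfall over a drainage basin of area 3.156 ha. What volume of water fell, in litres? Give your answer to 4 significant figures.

Area: 3.156 ha = 31560 m².
1 mm over 1 m² is 1 L, so volume = 296 × 31560 = 9341760 L ≈ 9342000 L.

9342000 litres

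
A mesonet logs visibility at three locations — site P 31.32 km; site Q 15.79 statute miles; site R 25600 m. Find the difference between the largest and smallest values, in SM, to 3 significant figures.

site P: 31.32 km = 19.4613 SM.
site R: 25600 m = 15.9071 SM.
Spread: 19.4613 − 15.7900 = 3.67 SM.

3.67 SM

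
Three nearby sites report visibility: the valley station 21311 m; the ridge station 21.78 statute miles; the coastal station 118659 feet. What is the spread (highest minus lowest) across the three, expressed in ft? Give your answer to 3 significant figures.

48700 ft

the valley station: 21311 m = 69917.98 ft.
the ridge station: 21.78 SM = 114998.40 ft.
Spread: 118659.00 − 69917.98 = 48700 ft.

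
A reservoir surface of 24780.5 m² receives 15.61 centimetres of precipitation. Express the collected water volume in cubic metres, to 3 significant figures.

3870 cubic metres

Depth: 15.61 cm × 10 = 156.1 mm.
1 mm over 1 m² is 1 L, so volume = 156.1 × 24780.5 = 3868236 L = 3870 m³.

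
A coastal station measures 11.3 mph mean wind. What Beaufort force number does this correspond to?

Beaufort force 3

11.3 mph = 5.1 m/s, which is Beaufort 3 (gentle breeze, 3.4–5.4 m/s).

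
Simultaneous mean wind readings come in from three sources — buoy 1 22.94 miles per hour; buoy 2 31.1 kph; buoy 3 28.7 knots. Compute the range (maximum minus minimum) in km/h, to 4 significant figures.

buoy 1: 22.94 mph = 36.9184 km/h.
buoy 3: 28.7 kt = 53.1524 km/h.
Spread: 53.1524 − 31.1000 = 22.05 km/h.

22.05 km/h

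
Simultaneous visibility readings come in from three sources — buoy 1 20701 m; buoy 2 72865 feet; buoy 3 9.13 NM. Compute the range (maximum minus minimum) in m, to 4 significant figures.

buoy 2: 72865 ft = 22209.25 m.
buoy 3: 9.13 nmi = 16908.76 m.
Spread: 22209.25 − 16908.76 = 5300 m.

5300 m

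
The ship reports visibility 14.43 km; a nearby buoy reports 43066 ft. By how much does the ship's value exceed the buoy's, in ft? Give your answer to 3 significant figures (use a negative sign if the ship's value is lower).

4280 ft

the ship: 14.43 km = 47342.52 ft.
Difference: 47342.52 − 43066.00 = 4280 ft.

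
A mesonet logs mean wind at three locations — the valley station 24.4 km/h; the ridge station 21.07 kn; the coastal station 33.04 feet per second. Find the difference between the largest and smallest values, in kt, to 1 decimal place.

the valley station: 24.4 km/h = 13.175 kt.
the coastal station: 33.04 ft/s = 19.576 kt.
Spread: 21.070 − 13.175 = 7.9 kt.

7.9 kt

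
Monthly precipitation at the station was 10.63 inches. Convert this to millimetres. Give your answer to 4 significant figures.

270.0 mm

1 in = 25.4 mm, so 10.63 × 25.4 = 270.0 mm.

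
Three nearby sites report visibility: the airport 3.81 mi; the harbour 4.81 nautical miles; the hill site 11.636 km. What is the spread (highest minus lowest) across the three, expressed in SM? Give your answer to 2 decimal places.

the harbour: 4.81 nmi = 5.5352 SM.
the hill site: 11.636 km = 7.2303 SM.
Spread: 7.2303 − 3.8100 = 3.42 SM.

3.42 SM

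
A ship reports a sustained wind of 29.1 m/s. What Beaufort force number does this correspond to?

29.1 m/s lies in the Beaufort 11 band (violent storm, 28.5–32.6 m/s).

Beaufort force 11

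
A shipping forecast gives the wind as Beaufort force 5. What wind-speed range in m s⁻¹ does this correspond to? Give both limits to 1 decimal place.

8.0 to 10.7 m/s

Beaufort 5 (fresh breeze) spans 8.0–10.7 m/s.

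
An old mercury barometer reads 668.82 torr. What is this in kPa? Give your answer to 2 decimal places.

89.17 kPa

1 mmHg = 0.133322 kPa, so 668.82 × 0.133322 = 89.17 kPa.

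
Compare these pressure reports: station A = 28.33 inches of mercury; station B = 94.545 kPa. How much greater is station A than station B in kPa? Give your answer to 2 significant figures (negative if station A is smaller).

station A: 28.33 inHg = 95.936 kPa.
Difference: 95.936 − 94.545 = 1.4 kPa.

1.4 kPa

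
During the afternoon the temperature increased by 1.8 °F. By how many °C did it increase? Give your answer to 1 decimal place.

A change of 1 °C equals a change of 1.8 °F: Δ°C = 1.8 × 0.5556 = 1.0 °C.

1.0 °C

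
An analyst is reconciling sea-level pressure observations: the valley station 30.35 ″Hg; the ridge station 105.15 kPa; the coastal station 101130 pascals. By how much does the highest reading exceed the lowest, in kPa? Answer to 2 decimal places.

4.02 kPa

the valley station: 30.35 inHg = 102.7769 kPa.
the coastal station: 101130 Pa = 101.1300 kPa.
Spread: 105.1500 − 101.1300 = 4.02 kPa.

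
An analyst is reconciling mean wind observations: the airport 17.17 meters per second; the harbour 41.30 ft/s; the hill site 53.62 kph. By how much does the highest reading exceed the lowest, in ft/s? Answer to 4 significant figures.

15.03 ft/s

the airport: 17.17 m/s = 56.3320 ft/s.
the hill site: 53.62 km/h = 48.8663 ft/s.
Spread: 56.3320 − 41.3000 = 15.03 ft/s.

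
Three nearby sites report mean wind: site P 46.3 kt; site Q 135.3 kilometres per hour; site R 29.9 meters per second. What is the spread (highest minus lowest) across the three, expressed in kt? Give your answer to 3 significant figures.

site Q: 135.3 km/h = 73.056 kt.
site R: 29.9 m/s = 58.121 kt.
Spread: 73.056 − 46.300 = 26.8 kt.

26.8 kt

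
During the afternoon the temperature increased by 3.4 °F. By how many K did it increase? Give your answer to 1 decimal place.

1.9 K

A change of 1 °C equals a change of 1.8 °F: ΔK = 3.4 × 0.5556 = 1.9 K.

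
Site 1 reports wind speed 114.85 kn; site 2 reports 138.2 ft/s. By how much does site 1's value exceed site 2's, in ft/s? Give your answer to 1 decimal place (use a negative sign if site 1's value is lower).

55.6 ft/s

site 1: 114.85 kt = 193.845 ft/s.
Difference: 193.845 − 138.200 = 55.6 ft/s.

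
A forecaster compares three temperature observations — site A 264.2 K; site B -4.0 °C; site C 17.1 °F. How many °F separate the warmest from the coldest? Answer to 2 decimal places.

site A: 264.2 K = -8.950 °C.
site C: 17.1 °F = -8.278 °C.
Spread: (-4.000) − (-8.950) = 4.950 °C = 8.91 °F.

8.91 °F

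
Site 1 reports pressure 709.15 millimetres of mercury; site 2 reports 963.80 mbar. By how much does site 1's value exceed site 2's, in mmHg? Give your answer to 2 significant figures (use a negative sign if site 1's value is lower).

site 2: 963.80 mb = 722.91 mmHg.
Difference: 709.15 − 722.91 = -14 mmHg.

-14 mmHg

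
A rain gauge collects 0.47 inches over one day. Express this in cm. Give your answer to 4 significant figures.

1 in = 2.54 cm, so 0.47 × 2.54 = 1.194 cm.

1.194 cm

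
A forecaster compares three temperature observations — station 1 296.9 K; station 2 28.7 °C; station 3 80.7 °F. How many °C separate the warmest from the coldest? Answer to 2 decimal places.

4.95 °C

station 1: 296.9 K = 23.750 °C.
station 3: 80.7 °F = 27.056 °C.
Spread: 28.700 − 23.750 = 4.950 °C.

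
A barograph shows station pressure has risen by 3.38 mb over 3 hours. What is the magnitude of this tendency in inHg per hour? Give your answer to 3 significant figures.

0.0333 inHg per hour

3.38 mb / 3 h × 0.02953 inHg/mb = 0.0333 inHg/h.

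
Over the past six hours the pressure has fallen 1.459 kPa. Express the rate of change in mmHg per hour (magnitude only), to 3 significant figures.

1.82 mmHg per hour

1.459 kPa / 6 h × 7.50062 mmHg/kPa = 1.82 mmHg/h.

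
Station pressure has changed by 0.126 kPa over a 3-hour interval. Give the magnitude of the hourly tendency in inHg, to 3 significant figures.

0.126 kPa / 3 h × 0.2953 inHg/kPa = 0.0124 inHg/h.

0.0124 inHg per hour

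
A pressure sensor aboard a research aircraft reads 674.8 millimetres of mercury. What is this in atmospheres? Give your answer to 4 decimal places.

0.8879 atm

1 mmHg = 0.00131579 atm, so 674.8 × 0.00131579 = 0.8879 atm.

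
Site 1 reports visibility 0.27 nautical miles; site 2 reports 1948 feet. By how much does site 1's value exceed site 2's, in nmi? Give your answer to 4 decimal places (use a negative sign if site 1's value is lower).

site 2: 1948 ft = 0.320600 nmi.
Difference: 0.270000 − 0.320600 = -0.0506 nmi.

-0.0506 nmi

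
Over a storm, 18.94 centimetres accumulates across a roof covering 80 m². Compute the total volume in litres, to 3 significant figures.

15200 litres

Depth: 18.94 cm × 10 = 189.4 mm.
1 mm over 1 m² is 1 L, so volume = 189.4 × 80 = 15152 L ≈ 15200 L.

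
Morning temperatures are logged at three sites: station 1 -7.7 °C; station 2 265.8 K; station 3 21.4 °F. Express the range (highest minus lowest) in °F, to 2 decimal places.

station 2: 265.8 K = -7.350 °C.
station 3: 21.4 °F = -5.889 °C.
Spread: (-5.889) − (-7.700) = 1.811 °C = 3.26 °F.

3.26 °F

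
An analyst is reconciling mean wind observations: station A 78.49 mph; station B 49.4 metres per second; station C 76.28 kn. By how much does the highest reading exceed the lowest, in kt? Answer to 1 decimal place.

station A: 78.49 mph = 68.206 kt.
station B: 49.4 m/s = 96.026 kt.
Spread: 96.026 − 68.206 = 27.8 kt.

27.8 kt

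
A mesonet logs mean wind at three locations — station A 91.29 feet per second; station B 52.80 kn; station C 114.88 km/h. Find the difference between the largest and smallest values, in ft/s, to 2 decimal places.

15.58 ft/s

station B: 52.80 kt = 89.1164 ft/s.
station C: 114.88 km/h = 104.6952 ft/s.
Spread: 104.6952 − 89.1164 = 15.58 ft/s.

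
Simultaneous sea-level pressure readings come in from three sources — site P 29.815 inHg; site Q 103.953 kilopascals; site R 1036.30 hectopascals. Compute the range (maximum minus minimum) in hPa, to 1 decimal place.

site P: 29.815 inHg = 1009.652 hPa.
site Q: 103.953 kPa = 1039.530 hPa.
Spread: 1039.530 − 1009.652 = 29.9 hPa.

29.9 hPa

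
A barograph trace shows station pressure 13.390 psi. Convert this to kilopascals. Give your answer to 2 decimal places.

92.32 kPa

1 psi = 6.89476 kPa, so 13.390 × 6.89476 = 92.32 kPa.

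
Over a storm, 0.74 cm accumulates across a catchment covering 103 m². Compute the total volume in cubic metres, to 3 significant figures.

Depth: 0.74 cm × 10 = 7.4 mm.
1 mm over 1 m² is 1 L, so volume = 7.4 × 103 = 762.2 L = 0.762 m³.

0.762 cubic metres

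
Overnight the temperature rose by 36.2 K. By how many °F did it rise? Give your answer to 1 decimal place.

For a temperature change the 32° offset cancels: Δ°F = 36.2 × 1.8 = 65.2 °F.

65.2 °F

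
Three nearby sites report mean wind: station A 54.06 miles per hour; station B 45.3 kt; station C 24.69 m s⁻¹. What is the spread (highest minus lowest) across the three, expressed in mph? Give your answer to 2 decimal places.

3.10 mph

station B: 45.3 kt = 52.1303 mph.
station C: 24.69 m/s = 55.2300 mph.
Spread: 55.2300 − 52.1303 = 3.10 mph.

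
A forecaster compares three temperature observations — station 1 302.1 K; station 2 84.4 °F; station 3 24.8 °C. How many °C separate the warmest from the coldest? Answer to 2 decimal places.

4.31 °C

station 1: 302.1 K = 28.950 °C.
station 2: 84.4 °F = 29.111 °C.
Spread: 29.111 − 24.800 = 4.311 °C.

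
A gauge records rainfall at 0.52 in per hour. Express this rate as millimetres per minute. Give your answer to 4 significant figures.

0.52 in/hour × 25.4 mm/in × 0.0166667 hour/minute = 0.2201 mm/minute.

0.2201 mm/minute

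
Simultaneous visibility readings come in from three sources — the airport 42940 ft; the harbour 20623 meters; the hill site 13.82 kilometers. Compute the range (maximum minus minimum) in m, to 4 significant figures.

the airport: 42940 ft = 13088.11 m.
the hill site: 13.82 km = 13820.00 m.
Spread: 20623.00 − 13088.11 = 7535 m.

7535 m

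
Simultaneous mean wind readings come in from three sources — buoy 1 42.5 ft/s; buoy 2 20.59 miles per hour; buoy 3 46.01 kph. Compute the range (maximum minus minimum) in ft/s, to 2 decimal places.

12.30 ft/s

buoy 2: 20.59 mph = 30.1987 ft/s.
buoy 3: 46.01 km/h = 41.9310 ft/s.
Spread: 42.5000 − 30.1987 = 12.30 ft/s.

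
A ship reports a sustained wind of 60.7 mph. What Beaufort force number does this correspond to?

60.7 mph = 27.1 m/s, which is Beaufort 10 (storm, 24.5–28.4 m/s).

Beaufort force 10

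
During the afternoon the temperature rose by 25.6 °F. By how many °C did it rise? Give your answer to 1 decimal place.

Converting a difference, only the 9/5 scale factor applies: Δ°C = 25.6 × 0.5556 = 14.2 °C.

14.2 °C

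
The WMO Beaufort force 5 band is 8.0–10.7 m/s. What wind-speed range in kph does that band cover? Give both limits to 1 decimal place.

28.8 to 38.5 km/h

8.0–10.7 m/s × 3.6 = 28.8–38.5 km/h.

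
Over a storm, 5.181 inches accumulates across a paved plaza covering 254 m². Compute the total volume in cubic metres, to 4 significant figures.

Depth: 5.181 in × 25.4 = 131.5974 mm.
1 mm over 1 m² is 1 L, so volume = 131.5974 × 254 = 33425.74 L = 33.43 m³.

33.43 cubic metres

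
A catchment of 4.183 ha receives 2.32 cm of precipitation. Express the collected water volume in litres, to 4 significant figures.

Depth: 2.32 cm × 10 = 23.2 mm.
Area: 4.183 ha = 41830 m².
1 mm over 1 m² is 1 L, so volume = 23.2 × 41830 = 970456 L ≈ 970500 L.

970500 litres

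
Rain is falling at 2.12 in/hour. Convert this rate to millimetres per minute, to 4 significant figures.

2.12 in/hour × 25.4 mm/in × 0.0166667 hour/minute = 0.8975 mm/minute.

0.8975 mm/minute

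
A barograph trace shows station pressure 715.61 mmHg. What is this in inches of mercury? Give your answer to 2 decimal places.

1 mmHg = 0.0393701 inHg, so 715.61 × 0.0393701 = 28.17 inHg.

28.17 inHg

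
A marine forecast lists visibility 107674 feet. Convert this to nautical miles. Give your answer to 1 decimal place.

1 ft = 0.000164579 nmi, so 107674 × 0.000164579 = 17.7 nmi.

17.7 nmi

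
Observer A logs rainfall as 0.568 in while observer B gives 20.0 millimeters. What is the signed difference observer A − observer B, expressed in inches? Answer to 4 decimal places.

observer B: 20.0 mm = 0.787402 in.
Difference: 0.568000 − 0.787402 = -0.2194 in.

-0.2194 in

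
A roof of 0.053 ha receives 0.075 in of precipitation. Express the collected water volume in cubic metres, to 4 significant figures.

1.010 cubic metres

Depth: 0.075 in × 25.4 = 1.905 mm.
Area: 0.053 ha = 530 m².
1 mm over 1 m² is 1 L, so volume = 1.905 × 530 = 1009.65 L = 1.010 m³.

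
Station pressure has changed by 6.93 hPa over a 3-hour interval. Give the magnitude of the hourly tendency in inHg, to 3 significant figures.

0.0682 inHg per hour

6.93 hPa / 3 h × 0.02953 inHg/hPa = 0.0682 inHg/h.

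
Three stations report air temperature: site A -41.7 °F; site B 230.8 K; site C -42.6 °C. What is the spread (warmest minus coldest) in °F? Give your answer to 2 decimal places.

site A: -41.7 °F = -40.944 °C.
site B: 230.8 K = -42.350 °C.
Spread: (-40.944) − (-42.600) = 1.656 °C = 2.98 °F.

2.98 °F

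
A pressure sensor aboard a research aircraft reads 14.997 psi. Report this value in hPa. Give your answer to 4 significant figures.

1 psi = 68.9476 hPa, so 14.997 × 68.9476 = 1034 hPa.

1034 hPa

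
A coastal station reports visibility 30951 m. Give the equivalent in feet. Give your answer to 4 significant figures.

101500 ft

1 m = 3.28084 ft, so 30951 × 3.28084 = 101500 ft.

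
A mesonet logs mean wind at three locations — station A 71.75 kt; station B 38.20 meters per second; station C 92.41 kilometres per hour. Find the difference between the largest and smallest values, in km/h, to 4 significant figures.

station A: 71.75 kt = 132.8810 km/h.
station B: 38.20 m/s = 137.5200 km/h.
Spread: 137.5200 − 92.4100 = 45.11 km/h.

45.11 km/h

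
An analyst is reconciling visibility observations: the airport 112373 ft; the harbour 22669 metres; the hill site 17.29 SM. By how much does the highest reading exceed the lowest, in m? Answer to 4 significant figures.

11580 m

the airport: 112373 ft = 34251.29 m.
the hill site: 17.29 SM = 27825.56 m.
Spread: 34251.29 − 22669.00 = 11580 m.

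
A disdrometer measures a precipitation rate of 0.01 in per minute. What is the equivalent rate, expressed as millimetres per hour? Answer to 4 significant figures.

0.01 in/minute × 25.4 mm/in × 60 minute/hour = 15.24 mm/hour.

15.24 mm/hour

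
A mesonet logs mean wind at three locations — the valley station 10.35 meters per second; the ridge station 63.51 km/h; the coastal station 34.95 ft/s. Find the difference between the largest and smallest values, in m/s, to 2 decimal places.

7.29 m/s

the ridge station: 63.51 km/h = 17.6417 m/s.
the coastal station: 34.95 ft/s = 10.6528 m/s.
Spread: 17.6417 − 10.3500 = 7.29 m/s.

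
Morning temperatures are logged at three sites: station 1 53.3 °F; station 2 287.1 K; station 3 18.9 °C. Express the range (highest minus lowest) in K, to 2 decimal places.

station 1: 53.3 °F = 11.833 °C.
station 2: 287.1 K = 13.950 °C.
Spread: 18.900 − 11.833 = 7.067 °C.

7.07 K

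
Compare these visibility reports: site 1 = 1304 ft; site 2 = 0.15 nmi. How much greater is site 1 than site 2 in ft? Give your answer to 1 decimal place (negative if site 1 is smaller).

392.6 ft

site 2: 0.15 nmi = 911.417 ft.
Difference: 1304.000 − 911.417 = 392.6 ft.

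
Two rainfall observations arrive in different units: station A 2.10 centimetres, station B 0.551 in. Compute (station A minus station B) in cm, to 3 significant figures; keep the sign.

0.700 cm

station B: 0.551 in = 1.39954 cm.
Difference: 2.10000 − 1.39954 = 0.700 cm.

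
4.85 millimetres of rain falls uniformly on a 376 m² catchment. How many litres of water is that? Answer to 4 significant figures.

1824 litres

1 mm over 1 m² is 1 L, so volume = 4.85 × 376 = 1823.6 L ≈ 1824 L.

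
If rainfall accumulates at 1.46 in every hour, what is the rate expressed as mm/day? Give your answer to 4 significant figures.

1.46 in/hour × 25.4 mm/in × 24 hour/day = 890.0 mm/day.

890.0 mm/day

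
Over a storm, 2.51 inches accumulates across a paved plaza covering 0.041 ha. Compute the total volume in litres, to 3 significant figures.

Depth: 2.51 in × 25.4 = 63.754 mm.
Area: 0.041 ha = 410 m².
1 mm over 1 m² is 1 L, so volume = 63.754 × 410 = 26139.14 L ≈ 26100 L.

26100 litres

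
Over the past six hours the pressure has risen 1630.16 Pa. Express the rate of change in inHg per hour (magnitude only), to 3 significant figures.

0.0802 inHg per hour

1630.16 Pa / 6 h × 0.0002953 inHg/Pa = 0.0802 inHg/h.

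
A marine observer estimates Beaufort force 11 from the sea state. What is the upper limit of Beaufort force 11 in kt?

Beaufort 11 (violent storm) spans 56–63 knots.

63 kt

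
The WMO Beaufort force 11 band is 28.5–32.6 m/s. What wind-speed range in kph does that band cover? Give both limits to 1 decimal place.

28.5–32.6 m/s × 3.6 = 102.6–117.4 km/h.

102.6 to 117.4 km/h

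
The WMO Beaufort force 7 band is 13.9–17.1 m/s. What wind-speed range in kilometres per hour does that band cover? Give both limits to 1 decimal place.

50.0 to 61.6 km/h

13.9–17.1 m/s × 3.6 = 50.0–61.6 km/h.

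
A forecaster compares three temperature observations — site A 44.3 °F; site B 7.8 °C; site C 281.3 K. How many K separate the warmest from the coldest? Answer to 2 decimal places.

site A: 44.3 °F = 6.833 °C.
site C: 281.3 K = 8.150 °C.
Spread: 8.150 − 6.833 = 1.317 °C.

1.32 K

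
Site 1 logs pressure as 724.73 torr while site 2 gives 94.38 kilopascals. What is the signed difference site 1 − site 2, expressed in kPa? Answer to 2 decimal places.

site 1: 724.73 mmHg = 96.6227 kPa.
Difference: 96.6227 − 94.3800 = 2.24 kPa.

2.24 kPa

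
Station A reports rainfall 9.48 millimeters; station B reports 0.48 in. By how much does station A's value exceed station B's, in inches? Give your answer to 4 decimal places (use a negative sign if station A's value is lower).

-0.1068 in

station A: 9.48 mm = 0.373228 in.
Difference: 0.373228 − 0.480000 = -0.1068 in.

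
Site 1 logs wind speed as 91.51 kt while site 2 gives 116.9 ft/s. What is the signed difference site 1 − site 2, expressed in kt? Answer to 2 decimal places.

site 2: 116.9 ft/s = 69.2614 kt.
Difference: 91.5100 − 69.2614 = 22.25 kt.

22.25 kt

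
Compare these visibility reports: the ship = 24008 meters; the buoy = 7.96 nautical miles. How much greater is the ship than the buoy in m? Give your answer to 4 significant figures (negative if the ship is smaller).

the buoy: 7.96 nmi = 14741.92 m.
Difference: 24008.00 − 14741.92 = 9266 m.

9266 m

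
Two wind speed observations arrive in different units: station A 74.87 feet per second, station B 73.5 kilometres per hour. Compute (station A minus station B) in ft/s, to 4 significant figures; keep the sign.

7.886 ft/s

station B: 73.5 km/h = 66.98381 ft/s.
Difference: 74.87000 − 66.98381 = 7.886 ft/s.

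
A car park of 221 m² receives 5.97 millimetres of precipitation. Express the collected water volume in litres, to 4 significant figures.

1319 litres

1 mm over 1 m² is 1 L, so volume = 5.97 × 221 = 1319.37 L ≈ 1319 L.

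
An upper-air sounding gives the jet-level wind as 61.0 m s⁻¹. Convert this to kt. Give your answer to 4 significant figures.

118.6 kt

1 m/s = 1.94384 kt, so 61.0 × 1.94384 = 118.6 kt.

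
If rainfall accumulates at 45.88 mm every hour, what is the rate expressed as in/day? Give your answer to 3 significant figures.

43.4 in/day

45.88 mm/hour × 0.0393701 in/mm × 24 hour/day = 43.4 in/day.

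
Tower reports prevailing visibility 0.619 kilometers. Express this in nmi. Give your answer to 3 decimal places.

0.334 nmi

1 km = 0.539957 nmi, so 0.619 × 0.539957 = 0.334 nmi.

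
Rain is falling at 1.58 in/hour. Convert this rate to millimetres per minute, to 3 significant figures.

1.58 in/hour × 25.4 mm/in × 0.0166667 hour/minute = 0.669 mm/minute.

0.669 mm/minute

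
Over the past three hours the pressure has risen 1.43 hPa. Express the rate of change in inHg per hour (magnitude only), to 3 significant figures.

1.43 hPa / 3 h × 0.02953 inHg/hPa = 0.0141 inHg/h.

0.0141 inHg per hour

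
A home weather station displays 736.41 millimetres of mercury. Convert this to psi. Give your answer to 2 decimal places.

14.24 psi

1 mmHg = 0.0193368 psi, so 736.41 × 0.0193368 = 14.24 psi.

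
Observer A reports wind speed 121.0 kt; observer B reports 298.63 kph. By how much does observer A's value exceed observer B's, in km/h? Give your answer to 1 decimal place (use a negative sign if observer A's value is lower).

observer A: 121.0 kt = 224.092 km/h.
Difference: 224.092 − 298.630 = -74.5 km/h.

-74.5 km/h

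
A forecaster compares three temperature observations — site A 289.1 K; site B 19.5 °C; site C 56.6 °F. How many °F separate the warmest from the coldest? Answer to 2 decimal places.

site A: 289.1 K = 15.950 °C.
site C: 56.6 °F = 13.667 °C.
Spread: 19.500 − 13.667 = 5.833 °C = 10.50 °F.

10.50 °F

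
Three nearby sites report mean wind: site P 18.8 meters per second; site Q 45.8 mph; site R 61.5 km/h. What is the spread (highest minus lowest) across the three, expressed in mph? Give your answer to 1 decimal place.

7.6 mph

site P: 18.8 m/s = 42.054 mph.
site R: 61.5 km/h = 38.214 mph.
Spread: 45.800 − 38.214 = 7.6 mph.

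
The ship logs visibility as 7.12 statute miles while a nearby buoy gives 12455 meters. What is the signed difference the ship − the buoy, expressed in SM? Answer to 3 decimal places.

-0.619 SM

the buoy: 12455 m = 7.73918 SM.
Difference: 7.12000 − 7.73918 = -0.619 SM.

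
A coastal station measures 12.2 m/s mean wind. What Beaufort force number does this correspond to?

12.2 m/s lies in the Beaufort 6 band (strong breeze, 10.8–13.8 m/s).

Beaufort force 6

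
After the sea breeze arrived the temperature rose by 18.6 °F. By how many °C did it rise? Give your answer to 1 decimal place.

For a temperature change the 32° offset cancels: Δ°C = 18.6 × 0.5556 = 10.3 °C.

10.3 °C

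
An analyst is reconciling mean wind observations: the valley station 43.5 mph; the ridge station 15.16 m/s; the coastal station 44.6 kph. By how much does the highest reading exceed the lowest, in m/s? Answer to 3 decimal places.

the valley station: 43.5 mph = 19.44624 m/s.
the coastal station: 44.6 km/h = 12.38889 m/s.
Spread: 19.44624 − 12.38889 = 7.057 m/s.

7.057 m/s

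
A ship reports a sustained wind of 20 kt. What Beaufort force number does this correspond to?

Beaufort force 5

20 kt lies in the Beaufort 5 band (fresh breeze, 17–21 kt).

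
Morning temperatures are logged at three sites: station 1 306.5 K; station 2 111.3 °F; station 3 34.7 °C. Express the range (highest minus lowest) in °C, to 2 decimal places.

10.71 °C

station 1: 306.5 K = 33.350 °C.
station 2: 111.3 °F = 44.056 °C.
Spread: 44.056 − 33.350 = 10.706 °C.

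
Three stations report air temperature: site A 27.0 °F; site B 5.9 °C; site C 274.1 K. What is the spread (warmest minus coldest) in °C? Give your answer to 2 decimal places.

site A: 27.0 °F = -2.778 °C.
site C: 274.1 K = 0.950 °C.
Spread: 5.900 − (-2.778) = 8.678 °C.

8.68 °C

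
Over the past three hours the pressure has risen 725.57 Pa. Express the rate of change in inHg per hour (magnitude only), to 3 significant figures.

0.0714 inHg per hour

725.57 Pa / 3 h × 0.0002953 inHg/Pa = 0.0714 inHg/h.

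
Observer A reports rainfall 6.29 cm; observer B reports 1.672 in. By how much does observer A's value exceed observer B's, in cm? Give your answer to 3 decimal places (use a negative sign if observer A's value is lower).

observer B: 1.672 in = 4.24688 cm.
Difference: 6.29000 − 4.24688 = 2.043 cm.

2.043 cm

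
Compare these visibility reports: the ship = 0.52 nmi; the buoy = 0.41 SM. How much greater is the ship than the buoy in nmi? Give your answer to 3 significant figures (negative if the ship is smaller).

0.164 nmi

the buoy: 0.41 SM = 0.35628 nmi.
Difference: 0.52000 − 0.35628 = 0.164 nmi.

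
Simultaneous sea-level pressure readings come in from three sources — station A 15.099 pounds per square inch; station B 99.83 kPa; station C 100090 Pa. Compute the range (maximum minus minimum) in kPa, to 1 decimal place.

4.3 kPa

station A: 15.099 psi = 104.104 kPa.
station C: 100090 Pa = 100.090 kPa.
Spread: 104.104 − 99.830 = 4.3 kPa.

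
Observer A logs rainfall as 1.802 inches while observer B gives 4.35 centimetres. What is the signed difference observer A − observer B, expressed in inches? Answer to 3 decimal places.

observer B: 4.35 cm = 1.71260 in.
Difference: 1.80200 − 1.71260 = 0.089 in.

0.089 in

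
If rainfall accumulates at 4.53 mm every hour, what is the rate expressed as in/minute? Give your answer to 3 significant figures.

0.00297 in/minute

4.53 mm/hour × 0.0393701 in/mm × 0.0166667 hour/minute = 0.00297 in/minute.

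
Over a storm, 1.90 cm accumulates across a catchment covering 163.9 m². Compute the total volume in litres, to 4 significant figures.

3114 litres

Depth: 1.90 cm × 10 = 19 mm.
1 mm over 1 m² is 1 L, so volume = 19 × 163.9 = 3114.1 L ≈ 3114 L.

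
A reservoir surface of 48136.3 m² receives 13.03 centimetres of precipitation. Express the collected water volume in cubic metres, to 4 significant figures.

Depth: 13.03 cm × 10 = 130.3 mm.
1 mm over 1 m² is 1 L, so volume = 130.3 × 48136.3 = 6272159.9 L = 6272 m³.

6272 cubic metres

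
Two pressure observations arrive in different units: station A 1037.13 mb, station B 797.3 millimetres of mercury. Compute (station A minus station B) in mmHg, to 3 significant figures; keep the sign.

station A: 1037.13 mb = 777.911 mmHg.
Difference: 777.911 − 797.300 = -19.4 mmHg.

-19.4 mmHg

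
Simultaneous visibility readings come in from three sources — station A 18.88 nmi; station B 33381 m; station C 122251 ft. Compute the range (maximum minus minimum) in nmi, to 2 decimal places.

station B: 33381 m = 18.0243 nmi.
station C: 122251 ft = 20.1199 nmi.
Spread: 20.1199 − 18.0243 = 2.10 nmi.

2.10 nmi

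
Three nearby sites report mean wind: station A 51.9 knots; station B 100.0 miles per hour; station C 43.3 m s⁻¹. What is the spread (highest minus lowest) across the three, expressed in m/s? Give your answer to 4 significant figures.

18.00 m/s

station A: 51.9 kt = 26.6997 m/s.
station B: 100.0 mph = 44.7040 m/s.
Spread: 44.7040 − 26.6997 = 18.00 m/s.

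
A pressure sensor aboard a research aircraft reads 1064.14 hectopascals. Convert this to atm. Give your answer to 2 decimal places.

1 hPa = 0.000986923 atm, so 1064.14 × 0.000986923 = 1.05 atm.

1.05 atm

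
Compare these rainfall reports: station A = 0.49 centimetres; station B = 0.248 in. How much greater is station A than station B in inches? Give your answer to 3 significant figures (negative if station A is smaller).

station A: 0.49 cm = 0.192913 in.
Difference: 0.192913 − 0.248000 = -0.0551 in.

-0.0551 in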